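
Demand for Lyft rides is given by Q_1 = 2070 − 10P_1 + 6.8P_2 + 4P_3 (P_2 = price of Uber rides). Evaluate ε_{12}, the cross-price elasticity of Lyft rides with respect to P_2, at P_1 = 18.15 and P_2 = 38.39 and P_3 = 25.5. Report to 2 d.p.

0.12

At P_1 = 18.15 and P_2 = 38.39 and P_3 = 25.5: Q_1 = 2251.552.
∂Q_1/∂P_2 = 6.8.
ε = (∂Q_1/∂P_2)(P_2/Q_1) = 6.8 × (38.39/2251.552) ≈ 0.12.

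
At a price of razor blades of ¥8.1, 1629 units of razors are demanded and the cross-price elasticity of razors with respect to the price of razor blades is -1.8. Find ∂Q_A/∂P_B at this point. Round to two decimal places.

ε = (∂Q_A/∂P_B)·(P_B/Q_A) ⇒ ∂Q_A/∂P_B = ε·Q_A/P_B = -1.8 × 1629/8.1 ≈ -362.00.

-362.00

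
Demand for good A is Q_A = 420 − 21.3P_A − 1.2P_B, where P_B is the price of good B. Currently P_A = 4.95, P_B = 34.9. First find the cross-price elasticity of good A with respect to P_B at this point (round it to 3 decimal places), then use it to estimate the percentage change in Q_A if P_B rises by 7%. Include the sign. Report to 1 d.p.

At P_A = 4.95, P_B = 34.9: Q_A = 272.685.
∂Q_A/∂P_B = -1.2.
ε = (∂Q_A/∂P_B)(P_B/Q_A) = -1.2000 × 34.9/272.685 ≈ -0.154.
%ΔQ_A ≈ ε × %ΔP_B = -0.154 × (7%) = -1.1%.

-1.1%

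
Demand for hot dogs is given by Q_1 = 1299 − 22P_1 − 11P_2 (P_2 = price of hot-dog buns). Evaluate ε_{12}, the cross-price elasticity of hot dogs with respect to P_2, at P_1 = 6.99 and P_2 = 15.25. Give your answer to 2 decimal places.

-0.17

At P_1 = 6.99 and P_2 = 15.25: Q_1 = 977.47.
∂Q_1/∂P_2 = -11.
ε = (∂Q_1/∂P_2)(P_2/Q_1) = -11 × (15.25/977.47) ≈ -0.17.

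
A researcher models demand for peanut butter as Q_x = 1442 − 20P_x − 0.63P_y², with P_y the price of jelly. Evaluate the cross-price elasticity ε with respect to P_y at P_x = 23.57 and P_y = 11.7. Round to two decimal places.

-0.20

At P_x = 23.57 and P_y = 11.7: Q_x = 884.359.
∂Q_x/∂P_y = -1.26P_y = -1.26(11.7) = -14.7420.
ε = (∂Q_x/∂P_y)(P_y/Q_x) = -14.7420 × (11.7/884.359) ≈ -0.20.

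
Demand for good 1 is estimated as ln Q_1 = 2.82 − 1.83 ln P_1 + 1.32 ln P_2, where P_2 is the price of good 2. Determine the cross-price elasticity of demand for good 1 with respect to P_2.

In a log-linear (constant-elasticity) demand function, the coefficient on ln P_2 is the cross-price elasticity.
ε = 1.32. Positive, so good 1 and good 2 are substitutes.

1.32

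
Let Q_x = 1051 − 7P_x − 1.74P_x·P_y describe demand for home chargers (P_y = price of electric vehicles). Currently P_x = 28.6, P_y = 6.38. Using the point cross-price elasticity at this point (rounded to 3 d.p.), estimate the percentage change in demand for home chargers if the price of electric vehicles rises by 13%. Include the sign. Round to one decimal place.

-7.7%

At P_x = 28.6, P_y = 6.38: Q_x = 533.306.
∂Q_x/∂P_y = -1.74P_x = -49.7640.
ε = (∂Q_x/∂P_y)(P_y/Q_x) = -49.7640 × 6.38/533.306 ≈ -0.595.
%ΔQ_x ≈ ε × %ΔP_y = -0.595 × (13%) = -7.7%.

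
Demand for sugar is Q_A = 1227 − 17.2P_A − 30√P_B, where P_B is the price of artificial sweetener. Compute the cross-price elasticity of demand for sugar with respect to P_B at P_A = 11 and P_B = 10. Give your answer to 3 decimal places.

-0.050

At P_A = 11 and P_B = 10: Q_A = 942.932.
∂Q_A/∂P_B = -30/(2√P_B) = -30/(2√10) = -4.7434.
ε = (∂Q_A/∂P_B)(P_B/Q_A) = -4.7434 × (10/942.932) ≈ -0.050.
ε < 0: complements.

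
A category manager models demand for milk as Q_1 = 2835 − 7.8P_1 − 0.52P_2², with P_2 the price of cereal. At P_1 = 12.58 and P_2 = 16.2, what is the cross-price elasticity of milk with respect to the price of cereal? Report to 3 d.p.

At P_1 = 12.58 and P_2 = 16.2: Q_1 = 2600.407.
∂Q_1/∂P_2 = -1.04P_2 = -1.04(16.2) = -16.8480.
ε = (∂Q_1/∂P_2)(P_2/Q_1) = -16.8480 × (16.2/2600.407) ≈ -0.105.
ε < 0: complements.

-0.105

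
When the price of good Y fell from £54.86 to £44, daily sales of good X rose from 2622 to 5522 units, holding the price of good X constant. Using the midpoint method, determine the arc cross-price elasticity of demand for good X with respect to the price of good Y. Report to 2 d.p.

ΔQ_X = 5522 − 2622 = 2900; ΔP_Y = 44 − 54.86 = -10.86.
Midpoints: Q̄_X = 4072.0, P̄_Y = 49.43.
ε = (ΔQ_X/Q̄_X)/(ΔP_Y/P̄_Y) = (2900/4072.0)/(-10.86/49.43) ≈ -3.24.

-3.24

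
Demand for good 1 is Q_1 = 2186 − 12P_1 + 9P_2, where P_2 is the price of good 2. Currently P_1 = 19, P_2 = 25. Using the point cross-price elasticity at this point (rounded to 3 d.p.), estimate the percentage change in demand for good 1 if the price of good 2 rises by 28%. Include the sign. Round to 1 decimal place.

2.9%

At P_1 = 19, P_2 = 25: Q_1 = 2183.
∂Q_1/∂P_2 = 9.
ε = (∂Q_1/∂P_2)(P_2/Q_1) = 9.0000 × 25/2183 ≈ 0.103.
%ΔQ_1 ≈ ε × %ΔP_2 = 0.103 × (28%) = 2.9%.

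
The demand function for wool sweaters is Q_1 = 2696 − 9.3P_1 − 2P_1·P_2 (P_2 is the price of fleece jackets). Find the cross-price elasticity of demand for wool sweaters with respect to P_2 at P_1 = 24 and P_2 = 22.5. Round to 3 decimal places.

-0.775

At P_1 = 24 and P_2 = 22.5: Q_1 = 1392.8.
∂Q_1/∂P_2 = -2P_1 = -2(24) = -48.0000.
ε = (∂Q_1/∂P_2)(P_2/Q_1) = -48.0000 × (22.5/1392.8) ≈ -0.775.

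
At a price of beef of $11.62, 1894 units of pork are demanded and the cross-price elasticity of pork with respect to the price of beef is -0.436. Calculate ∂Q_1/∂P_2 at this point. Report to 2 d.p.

ε = (∂Q_1/∂P_2)·(P_2/Q_1) ⇒ ∂Q_1/∂P_2 = ε·Q_1/P_2 = -0.436 × 1894/11.62 ≈ -71.07.

-71.07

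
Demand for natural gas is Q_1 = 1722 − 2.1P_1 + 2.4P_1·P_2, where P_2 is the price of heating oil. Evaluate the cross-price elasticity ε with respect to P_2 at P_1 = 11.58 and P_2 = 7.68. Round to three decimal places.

At P_1 = 11.58 and P_2 = 7.68: Q_1 = 1911.125.
∂Q_1/∂P_2 = 2.4P_1 = 2.4(11.58) = 27.7920.
ε = (∂Q_1/∂P_2)(P_2/Q_1) = 27.7920 × (7.68/1911.125) ≈ 0.112.

0.112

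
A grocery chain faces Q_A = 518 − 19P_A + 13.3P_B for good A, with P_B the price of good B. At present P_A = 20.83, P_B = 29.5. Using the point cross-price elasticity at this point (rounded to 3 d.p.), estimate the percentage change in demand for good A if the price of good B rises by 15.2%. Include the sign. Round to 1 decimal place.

11.6%

At P_A = 20.83, P_B = 29.5: Q_A = 514.58.
∂Q_A/∂P_B = 13.3.
ε = (∂Q_A/∂P_B)(P_B/Q_A) = 13.3000 × 29.5/514.58 ≈ 0.762.
%ΔQ_A ≈ ε × %ΔP_B = 0.762 × (15.2%) = 11.6%.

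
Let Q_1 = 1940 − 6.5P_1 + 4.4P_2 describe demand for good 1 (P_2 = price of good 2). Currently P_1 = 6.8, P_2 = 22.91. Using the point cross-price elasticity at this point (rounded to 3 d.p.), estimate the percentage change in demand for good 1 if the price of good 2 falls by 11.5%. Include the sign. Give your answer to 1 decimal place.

At P_1 = 6.8, P_2 = 22.91: Q_1 = 1996.604.
∂Q_1/∂P_2 = 4.4.
ε = (∂Q_1/∂P_2)(P_2/Q_1) = 4.4000 × 22.91/1996.604 ≈ 0.050.
%ΔQ_1 ≈ ε × %ΔP_2 = 0.050 × (-11.5%) = -0.6%.

-0.6%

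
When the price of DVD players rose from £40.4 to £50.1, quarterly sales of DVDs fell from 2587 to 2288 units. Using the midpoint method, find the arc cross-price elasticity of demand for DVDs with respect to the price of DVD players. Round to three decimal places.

-0.572

ΔQ_A = 2288 − 2587 = -299; ΔP_B = 50.1 − 40.4 = 9.7.
Midpoints: Q̄_A = 2437.5, P̄_B = 45.25.
ε = (ΔQ_A/Q̄_A)/(ΔP_B/P̄_B) = (-299/2437.5)/(9.7/45.25) ≈ -0.572.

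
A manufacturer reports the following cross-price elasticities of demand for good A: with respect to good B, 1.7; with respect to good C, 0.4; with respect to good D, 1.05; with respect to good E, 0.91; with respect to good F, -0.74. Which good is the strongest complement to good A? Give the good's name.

Complements have ε < 0. The most negative value is -0.74 (good F).

good F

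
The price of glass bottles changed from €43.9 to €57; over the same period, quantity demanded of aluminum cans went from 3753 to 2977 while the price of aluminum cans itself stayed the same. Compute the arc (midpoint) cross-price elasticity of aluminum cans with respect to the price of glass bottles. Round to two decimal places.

-0.89

ΔQ_A = 2977 − 3753 = -776; ΔP_B = 57 − 43.9 = 13.1.
Midpoints: Q̄_A = 3365.0, P̄_B = 50.45.
ε = (ΔQ_A/Q̄_A)/(ΔP_B/P̄_B) = (-776/3365.0)/(13.1/50.45) ≈ -0.89.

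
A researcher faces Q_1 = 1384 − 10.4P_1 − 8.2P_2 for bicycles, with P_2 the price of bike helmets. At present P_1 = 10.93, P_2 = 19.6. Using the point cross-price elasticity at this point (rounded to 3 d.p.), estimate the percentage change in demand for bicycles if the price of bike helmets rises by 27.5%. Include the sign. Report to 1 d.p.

At P_1 = 10.93, P_2 = 19.6: Q_1 = 1109.608.
∂Q_1/∂P_2 = -8.2.
ε = (∂Q_1/∂P_2)(P_2/Q_1) = -8.2000 × 19.6/1109.608 ≈ -0.145.
%ΔQ_1 ≈ ε × %ΔP_2 = -0.145 × (27.5%) = -4.0%.

-4.0%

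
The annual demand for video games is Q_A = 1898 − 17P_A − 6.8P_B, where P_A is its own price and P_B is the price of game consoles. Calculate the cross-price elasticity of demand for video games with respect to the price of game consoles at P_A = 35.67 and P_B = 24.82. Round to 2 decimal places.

-0.15

At P_A = 35.67 and P_B = 24.82: Q_A = 1122.834.
∂Q_A/∂P_B = -6.8.
ε = (∂Q_A/∂P_B)(P_B/Q_A) = -6.8 × (24.82/1122.834) ≈ -0.15.
Since ε < 0, video games and game consoles are complements.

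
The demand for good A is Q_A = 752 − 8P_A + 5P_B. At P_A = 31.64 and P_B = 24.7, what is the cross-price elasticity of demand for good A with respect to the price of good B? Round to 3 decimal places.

At P_A = 31.64 and P_B = 24.7: Q_A = 622.38.
∂Q_A/∂P_B = 5.
ε = (∂Q_A/∂P_B)(P_B/Q_A) = 5 × (24.7/622.38) ≈ 0.198.

0.198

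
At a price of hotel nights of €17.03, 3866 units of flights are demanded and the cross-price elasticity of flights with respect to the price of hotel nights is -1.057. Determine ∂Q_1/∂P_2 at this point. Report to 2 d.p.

ε = (∂Q_1/∂P_2)·(P_2/Q_1) ⇒ ∂Q_1/∂P_2 = ε·Q_1/P_2 = -1.057 × 3866/17.03 ≈ -239.95.

-239.95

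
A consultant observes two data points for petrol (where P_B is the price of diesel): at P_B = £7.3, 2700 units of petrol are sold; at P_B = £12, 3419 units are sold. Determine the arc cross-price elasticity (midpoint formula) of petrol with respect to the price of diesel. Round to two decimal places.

ΔQ_A = 3419 − 2700 = 719; ΔP_B = 12 − 7.3 = 4.7.
Midpoints: Q̄_A = 3059.5, P̄_B = 9.65.
ε = (ΔQ_A/Q̄_A)/(ΔP_B/P̄_B) = (719/3059.5)/(4.7/9.65) ≈ 0.48.

0.48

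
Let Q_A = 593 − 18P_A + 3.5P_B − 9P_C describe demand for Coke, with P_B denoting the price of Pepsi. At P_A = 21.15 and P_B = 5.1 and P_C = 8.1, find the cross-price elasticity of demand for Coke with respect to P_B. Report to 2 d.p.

0.11

At P_A = 21.15 and P_B = 5.1 and P_C = 8.1: Q_A = 157.25.
∂Q_A/∂P_B = 3.5.
ε = (∂Q_A/∂P_B)(P_B/Q_A) = 3.5 × (5.1/157.25) ≈ 0.11.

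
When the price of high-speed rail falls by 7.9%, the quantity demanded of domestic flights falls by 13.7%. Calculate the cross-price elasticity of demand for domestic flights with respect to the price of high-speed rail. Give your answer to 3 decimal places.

ε = (%ΔQ of domestic flights) / (%ΔP of high-speed rail) = (-13.7%) / (-7.9%) ≈ 1.734.
Positive cross-price elasticity: substitutes.

1.734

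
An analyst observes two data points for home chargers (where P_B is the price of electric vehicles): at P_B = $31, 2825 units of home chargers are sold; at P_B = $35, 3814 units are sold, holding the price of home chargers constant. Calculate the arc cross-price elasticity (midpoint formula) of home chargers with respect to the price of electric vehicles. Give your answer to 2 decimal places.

2.46

ΔQ_A = 3814 − 2825 = 989; ΔP_B = 35 − 31 = 4.
Midpoints: Q̄_A = 3319.5, P̄_B = 33.00.
ε = (ΔQ_A/Q̄_A)/(ΔP_B/P̄_B) = (989/3319.5)/(4/33.00) ≈ 2.46.
ε > 0: home chargers and electric vehicles are substitutes.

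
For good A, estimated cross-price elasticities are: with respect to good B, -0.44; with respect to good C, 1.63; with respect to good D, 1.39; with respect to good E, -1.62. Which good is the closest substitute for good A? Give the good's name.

good C

Substitutes have ε > 0. Among the positive values, 1.63 (good C) is largest.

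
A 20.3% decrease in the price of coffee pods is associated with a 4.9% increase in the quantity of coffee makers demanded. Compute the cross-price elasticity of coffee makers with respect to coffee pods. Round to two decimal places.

-0.24

ε = (%ΔQ of coffee makers) / (%ΔP of coffee pods) = (4.9%) / (-20.3%) ≈ -0.24.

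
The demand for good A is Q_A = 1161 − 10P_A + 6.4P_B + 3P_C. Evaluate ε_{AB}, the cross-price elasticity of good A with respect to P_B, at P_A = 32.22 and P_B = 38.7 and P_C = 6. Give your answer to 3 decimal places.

0.224

At P_A = 32.22 and P_B = 38.7 and P_C = 6: Q_A = 1104.48.
∂Q_A/∂P_B = 6.4.
ε = (∂Q_A/∂P_B)(P_B/Q_A) = 6.4 × (38.7/1104.48) ≈ 0.224.
Since ε > 0, good A and good B are substitutes.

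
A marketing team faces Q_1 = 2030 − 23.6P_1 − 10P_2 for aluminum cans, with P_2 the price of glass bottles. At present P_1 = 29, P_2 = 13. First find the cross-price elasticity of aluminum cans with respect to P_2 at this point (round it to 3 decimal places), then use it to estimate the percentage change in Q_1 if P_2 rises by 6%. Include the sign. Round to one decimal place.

At P_1 = 29, P_2 = 13: Q_1 = 1215.6.
∂Q_1/∂P_2 = -10.
ε = (∂Q_1/∂P_2)(P_2/Q_1) = -10.0000 × 13/1215.6 ≈ -0.107.
%ΔQ_1 ≈ ε × %ΔP_2 = -0.107 × (6%) = -0.6%.

-0.6%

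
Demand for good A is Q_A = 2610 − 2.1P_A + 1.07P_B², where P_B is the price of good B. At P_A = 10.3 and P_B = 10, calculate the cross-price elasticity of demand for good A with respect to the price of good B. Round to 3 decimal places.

0.079

At P_A = 10.3 and P_B = 10: Q_A = 2695.37.
∂Q_A/∂P_B = 2.14P_B = 2.14(10) = 21.4000.
ε = (∂Q_A/∂P_B)(P_B/Q_A) = 21.4000 × (10/2695.37) ≈ 0.079.
ε > 0: substitutes.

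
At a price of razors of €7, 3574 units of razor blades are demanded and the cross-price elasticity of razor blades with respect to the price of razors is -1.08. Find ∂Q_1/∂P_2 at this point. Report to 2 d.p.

ε = (∂Q_1/∂P_2)·(P_2/Q_1) ⇒ ∂Q_1/∂P_2 = ε·Q_1/P_2 = -1.08 × 3574/7 ≈ -551.42.

-551.42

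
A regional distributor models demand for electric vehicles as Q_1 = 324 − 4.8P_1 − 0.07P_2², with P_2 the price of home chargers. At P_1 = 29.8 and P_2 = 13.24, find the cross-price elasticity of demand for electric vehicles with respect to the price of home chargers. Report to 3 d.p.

At P_1 = 29.8 and P_2 = 13.24: Q_1 = 168.689.
∂Q_1/∂P_2 = -0.14P_2 = -0.14(13.24) = -1.8536.
ε = (∂Q_1/∂P_2)(P_2/Q_1) = -1.8536 × (13.24/168.689) ≈ -0.145.

-0.145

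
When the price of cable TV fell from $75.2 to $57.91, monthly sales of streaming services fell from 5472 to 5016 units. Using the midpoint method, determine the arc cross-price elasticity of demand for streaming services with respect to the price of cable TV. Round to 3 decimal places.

ΔQ_A = 5016 − 5472 = -456; ΔP_B = 57.91 − 75.2 = -17.29.
Midpoints: Q̄_A = 5244.0, P̄_B = 66.56.
ε = (ΔQ_A/Q̄_A)/(ΔP_B/P̄_B) = (-456/5244.0)/(-17.29/66.56) ≈ 0.335.

0.335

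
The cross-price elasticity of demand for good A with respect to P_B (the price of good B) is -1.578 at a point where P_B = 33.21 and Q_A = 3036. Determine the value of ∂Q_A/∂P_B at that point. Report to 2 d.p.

ε = (∂Q_A/∂P_B)·(P_B/Q_A) ⇒ ∂Q_A/∂P_B = ε·Q_A/P_B = -1.578 × 3036/33.21 ≈ -144.26.

-144.26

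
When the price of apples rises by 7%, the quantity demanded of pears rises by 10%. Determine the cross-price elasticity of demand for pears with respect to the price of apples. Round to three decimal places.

ε = (%ΔQ of pears) / (%ΔP of apples) = (10%) / (7%) ≈ 1.429.
Positive cross-price elasticity: substitutes.

1.429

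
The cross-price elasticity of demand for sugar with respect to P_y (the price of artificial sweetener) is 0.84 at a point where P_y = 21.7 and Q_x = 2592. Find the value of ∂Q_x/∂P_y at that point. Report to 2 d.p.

ε = (∂Q_x/∂P_y)·(P_y/Q_x) ⇒ ∂Q_x/∂P_y = ε·Q_x/P_y = 0.84 × 2592/21.7 ≈ 100.34.

100.34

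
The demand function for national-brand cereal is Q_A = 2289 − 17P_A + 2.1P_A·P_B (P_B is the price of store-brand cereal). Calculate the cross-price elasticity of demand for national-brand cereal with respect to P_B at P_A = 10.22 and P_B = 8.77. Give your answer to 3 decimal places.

0.082

At P_A = 10.22 and P_B = 8.77: Q_A = 2303.482.
∂Q_A/∂P_B = 2.1P_A = 2.1(10.22) = 21.4620.
ε = (∂Q_A/∂P_B)(P_B/Q_A) = 21.4620 × (8.77/2303.482) ≈ 0.082.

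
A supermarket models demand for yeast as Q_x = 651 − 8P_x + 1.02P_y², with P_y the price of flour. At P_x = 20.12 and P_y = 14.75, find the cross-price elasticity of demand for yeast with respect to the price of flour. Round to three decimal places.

0.623

At P_x = 20.12 and P_y = 14.75: Q_x = 711.954.
∂Q_x/∂P_y = 2.04P_y = 2.04(14.75) = 30.0900.
ε = (∂Q_x/∂P_y)(P_y/Q_x) = 30.0900 × (14.75/711.954) ≈ 0.623.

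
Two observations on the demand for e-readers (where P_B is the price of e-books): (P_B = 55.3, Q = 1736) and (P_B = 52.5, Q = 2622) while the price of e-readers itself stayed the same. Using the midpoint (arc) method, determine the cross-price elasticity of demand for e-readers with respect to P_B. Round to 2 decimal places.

-7.83

ΔQ_A = 2622 − 1736 = 886; ΔP_B = 52.5 − 55.3 = -2.8.
Midpoints: Q̄_A = 2179.0, P̄_B = 53.90.
ε = (ΔQ_A/Q̄_A)/(ΔP_B/P̄_B) = (886/2179.0)/(-2.8/53.90) ≈ -7.83.
ε < 0: e-readers and e-books are complements.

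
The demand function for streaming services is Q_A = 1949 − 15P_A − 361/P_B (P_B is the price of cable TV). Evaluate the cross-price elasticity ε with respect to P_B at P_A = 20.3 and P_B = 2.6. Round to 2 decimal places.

0.09

At P_A = 20.3 and P_B = 2.6: Q_A = 1505.654.
∂Q_A/∂P_B = 361/P_B² = 53.4024.
ε = (∂Q_A/∂P_B)(P_B/Q_A) = 53.4024 × (2.6/1505.654) ≈ 0.09.
ε > 0: substitutes.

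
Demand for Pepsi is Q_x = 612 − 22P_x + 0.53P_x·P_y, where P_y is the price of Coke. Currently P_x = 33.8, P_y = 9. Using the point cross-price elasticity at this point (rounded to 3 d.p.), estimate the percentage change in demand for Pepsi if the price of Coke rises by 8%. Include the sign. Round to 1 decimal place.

At P_x = 33.8, P_y = 9: Q_x = 29.626.
∂Q_x/∂P_y = 0.53P_x = 17.9140.
ε = (∂Q_x/∂P_y)(P_y/Q_x) = 17.9140 × 9/29.626 ≈ 5.442.
%ΔQ_x ≈ ε × %ΔP_y = 5.442 × (8%) = 43.5%.

43.5%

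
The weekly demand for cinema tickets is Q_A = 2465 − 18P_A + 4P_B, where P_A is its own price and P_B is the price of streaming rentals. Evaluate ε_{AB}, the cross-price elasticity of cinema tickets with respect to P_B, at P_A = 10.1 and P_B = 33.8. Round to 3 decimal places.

0.056

At P_A = 10.1 and P_B = 33.8: Q_A = 2418.4.
∂Q_A/∂P_B = 4.
ε = (∂Q_A/∂P_B)(P_B/Q_A) = 4 × (33.8/2418.4) ≈ 0.056.
Since ε > 0, cinema tickets and streaming rentals are substitutes.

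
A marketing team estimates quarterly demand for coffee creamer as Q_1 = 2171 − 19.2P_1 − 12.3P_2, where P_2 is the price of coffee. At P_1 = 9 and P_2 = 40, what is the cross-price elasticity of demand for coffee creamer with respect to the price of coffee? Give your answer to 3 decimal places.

-0.327

At P_1 = 9 and P_2 = 40: Q_1 = 1506.2.
∂Q_1/∂P_2 = -12.3.
ε = (∂Q_1/∂P_2)(P_2/Q_1) = -12.3 × (40/1506.2) ≈ -0.327.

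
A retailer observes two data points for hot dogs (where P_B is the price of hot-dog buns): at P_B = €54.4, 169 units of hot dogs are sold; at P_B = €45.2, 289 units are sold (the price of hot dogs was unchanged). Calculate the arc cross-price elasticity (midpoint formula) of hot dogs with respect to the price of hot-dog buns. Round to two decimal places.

-2.84

ΔQ_A = 289 − 169 = 120; ΔP_B = 45.2 − 54.4 = -9.2.
Midpoints: Q̄_A = 229.0, P̄_B = 49.80.
ε = (ΔQ_A/Q̄_A)/(ΔP_B/P̄_B) = (120/229.0)/(-9.2/49.80) ≈ -2.84.
ε < 0: hot dogs and hot-dog buns are complements.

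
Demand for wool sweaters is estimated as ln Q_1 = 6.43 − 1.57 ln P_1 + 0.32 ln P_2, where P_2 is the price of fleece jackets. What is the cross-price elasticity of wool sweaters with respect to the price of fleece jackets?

0.32

In a log-linear (constant-elasticity) demand function, the coefficient on ln P_2 is the cross-price elasticity.
ε = 0.32. Positive, so wool sweaters and fleece jackets are substitutes.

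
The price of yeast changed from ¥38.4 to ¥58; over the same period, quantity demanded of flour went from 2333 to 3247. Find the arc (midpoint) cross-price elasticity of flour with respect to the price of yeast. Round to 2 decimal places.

ΔQ_A = 3247 − 2333 = 914; ΔP_B = 58 − 38.4 = 19.6.
Midpoints: Q̄_A = 2790.0, P̄_B = 48.20.
ε = (ΔQ_A/Q̄_A)/(ΔP_B/P̄_B) = (914/2790.0)/(19.6/48.20) ≈ 0.81.

0.81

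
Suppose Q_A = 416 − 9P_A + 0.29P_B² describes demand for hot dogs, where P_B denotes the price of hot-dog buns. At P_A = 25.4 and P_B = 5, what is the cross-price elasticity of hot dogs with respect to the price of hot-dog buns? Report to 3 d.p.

At P_A = 25.4 and P_B = 5: Q_A = 194.65.
∂Q_A/∂P_B = 0.58P_B = 0.58(5) = 2.9000.
ε = (∂Q_A/∂P_B)(P_B/Q_A) = 2.9000 × (5/194.65) ≈ 0.074.

0.074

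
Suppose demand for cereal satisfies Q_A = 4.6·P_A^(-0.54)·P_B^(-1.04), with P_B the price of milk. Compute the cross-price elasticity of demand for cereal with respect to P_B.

-1.04

In a log-linear (constant-elasticity) demand function, the coefficient on the exponent of P_B is the cross-price elasticity.
ε = -1.04. Negative, so cereal and milk are complements.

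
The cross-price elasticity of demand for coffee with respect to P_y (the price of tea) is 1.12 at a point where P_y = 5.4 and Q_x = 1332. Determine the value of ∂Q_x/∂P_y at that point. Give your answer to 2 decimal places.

276.27

ε = (∂Q_x/∂P_y)·(P_y/Q_x) ⇒ ∂Q_x/∂P_y = ε·Q_x/P_y = 1.12 × 1332/5.4 ≈ 276.27.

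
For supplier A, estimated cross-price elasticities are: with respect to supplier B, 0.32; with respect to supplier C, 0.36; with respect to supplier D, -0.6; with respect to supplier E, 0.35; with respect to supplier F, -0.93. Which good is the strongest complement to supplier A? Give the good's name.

Complements have ε < 0. The most negative value is -0.93 (supplier F).

supplier F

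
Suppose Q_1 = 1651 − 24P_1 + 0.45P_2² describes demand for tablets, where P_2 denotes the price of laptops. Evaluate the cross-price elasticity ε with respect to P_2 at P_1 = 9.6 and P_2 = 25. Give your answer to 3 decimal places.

0.331

At P_1 = 9.6 and P_2 = 25: Q_1 = 1701.85.
∂Q_1/∂P_2 = 0.9P_2 = 0.9(25) = 22.5000.
ε = (∂Q_1/∂P_2)(P_2/Q_1) = 22.5000 × (25/1701.85) ≈ 0.331.
ε > 0: substitutes.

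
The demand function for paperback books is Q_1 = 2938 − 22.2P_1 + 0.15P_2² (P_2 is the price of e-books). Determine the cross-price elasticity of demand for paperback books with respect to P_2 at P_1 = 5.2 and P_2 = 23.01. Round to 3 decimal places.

At P_1 = 5.2 and P_2 = 23.01: Q_1 = 2901.979.
∂Q_1/∂P_2 = 0.3P_2 = 0.3(23.01) = 6.9030.
ε = (∂Q_1/∂P_2)(P_2/Q_1) = 6.9030 × (23.01/2901.979) ≈ 0.055.

0.055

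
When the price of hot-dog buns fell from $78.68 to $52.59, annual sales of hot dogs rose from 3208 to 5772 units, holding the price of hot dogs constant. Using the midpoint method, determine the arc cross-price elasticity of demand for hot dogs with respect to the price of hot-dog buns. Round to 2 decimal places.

ΔQ_A = 5772 − 3208 = 2564; ΔP_B = 52.59 − 78.68 = -26.09.
Midpoints: Q̄_A = 4490.0, P̄_B = 65.64.
ε = (ΔQ_A/Q̄_A)/(ΔP_B/P̄_B) = (2564/4490.0)/(-26.09/65.64) ≈ -1.44.
ε < 0: hot dogs and hot-dog buns are complements.

-1.44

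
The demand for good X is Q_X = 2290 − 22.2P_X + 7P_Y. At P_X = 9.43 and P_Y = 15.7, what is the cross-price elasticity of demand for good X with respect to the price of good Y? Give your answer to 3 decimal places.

0.050

At P_X = 9.43 and P_Y = 15.7: Q_X = 2190.554.
∂Q_X/∂P_Y = 7.
ε = (∂Q_X/∂P_Y)(P_Y/Q_X) = 7 × (15.7/2190.554) ≈ 0.050.
Since ε > 0, good X and good Y are substitutes.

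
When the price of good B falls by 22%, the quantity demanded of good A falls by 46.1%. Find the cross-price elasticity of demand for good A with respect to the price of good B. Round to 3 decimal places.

ε = (%ΔQ of good A) / (%ΔP of good B) = (-46.1%) / (-22%) ≈ 2.095.

2.095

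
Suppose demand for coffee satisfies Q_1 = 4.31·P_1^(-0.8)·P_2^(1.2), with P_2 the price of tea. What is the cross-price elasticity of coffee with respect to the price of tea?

1.20

In a log-linear (constant-elasticity) demand function, the coefficient on the exponent of P_2 is the cross-price elasticity.
ε = 1.20. Positive, so coffee and tea are substitutes.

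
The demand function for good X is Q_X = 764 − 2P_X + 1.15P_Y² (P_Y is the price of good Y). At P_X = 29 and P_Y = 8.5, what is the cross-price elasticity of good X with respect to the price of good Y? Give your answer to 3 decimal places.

At P_X = 29 and P_Y = 8.5: Q_X = 789.087.
∂Q_X/∂P_Y = 2.3P_Y = 2.3(8.5) = 19.5500.
ε = (∂Q_X/∂P_Y)(P_Y/Q_X) = 19.5500 × (8.5/789.087) ≈ 0.211.
ε > 0: substitutes.

0.211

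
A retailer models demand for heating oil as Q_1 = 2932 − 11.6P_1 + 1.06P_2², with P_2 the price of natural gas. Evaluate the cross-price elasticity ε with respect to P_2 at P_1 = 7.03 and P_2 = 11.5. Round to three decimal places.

0.094

At P_1 = 7.03 and P_2 = 11.5: Q_1 = 2990.637.
∂Q_1/∂P_2 = 2.12P_2 = 2.12(11.5) = 24.3800.
ε = (∂Q_1/∂P_2)(P_2/Q_1) = 24.3800 × (11.5/2990.637) ≈ 0.094.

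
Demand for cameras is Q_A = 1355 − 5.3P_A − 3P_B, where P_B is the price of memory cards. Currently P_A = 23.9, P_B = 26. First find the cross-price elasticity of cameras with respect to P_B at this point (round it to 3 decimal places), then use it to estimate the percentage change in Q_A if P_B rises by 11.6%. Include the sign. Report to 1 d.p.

At P_A = 23.9, P_B = 26: Q_A = 1150.33.
∂Q_A/∂P_B = -3.
ε = (∂Q_A/∂P_B)(P_B/Q_A) = -3.0000 × 26/1150.33 ≈ -0.068.
%ΔQ_A ≈ ε × %ΔP_B = -0.068 × (11.6%) = -0.8%.

-0.8%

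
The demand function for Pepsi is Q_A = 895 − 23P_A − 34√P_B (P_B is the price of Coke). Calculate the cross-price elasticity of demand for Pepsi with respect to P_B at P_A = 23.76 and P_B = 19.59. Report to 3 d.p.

At P_A = 23.76 and P_B = 19.59: Q_A = 198.034.
∂Q_A/∂P_B = -34/(2√P_B) = -34/(2√19.59) = -3.8409.
ε = (∂Q_A/∂P_B)(P_B/Q_A) = -3.8409 × (19.59/198.034) ≈ -0.380.
ε < 0: complements.

-0.380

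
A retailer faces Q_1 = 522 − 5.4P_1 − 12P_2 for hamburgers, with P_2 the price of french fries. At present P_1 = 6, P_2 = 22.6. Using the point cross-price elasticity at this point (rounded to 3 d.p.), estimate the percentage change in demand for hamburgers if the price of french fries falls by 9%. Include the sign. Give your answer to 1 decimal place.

11.2%

At P_1 = 6, P_2 = 22.6: Q_1 = 218.4.
∂Q_1/∂P_2 = -12.
ε = (∂Q_1/∂P_2)(P_2/Q_1) = -12.0000 × 22.6/218.4 ≈ -1.242.
%ΔQ_1 ≈ ε × %ΔP_2 = -1.242 × (-9%) = 11.2%.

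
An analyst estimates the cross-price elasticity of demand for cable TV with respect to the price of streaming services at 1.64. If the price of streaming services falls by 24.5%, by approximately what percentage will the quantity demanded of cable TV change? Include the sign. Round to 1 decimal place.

%ΔQ ≈ ε × %ΔP of streaming services = 1.64 × (-24.5%) = -40.2%.

-40.2%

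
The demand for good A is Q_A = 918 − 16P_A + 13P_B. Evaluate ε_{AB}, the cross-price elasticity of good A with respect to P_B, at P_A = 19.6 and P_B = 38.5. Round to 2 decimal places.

At P_A = 19.6 and P_B = 38.5: Q_A = 1104.9.
∂Q_A/∂P_B = 13.
ε = (∂Q_A/∂P_B)(P_B/Q_A) = 13 × (38.5/1104.9) ≈ 0.45.
Since ε > 0, good A and good B are substitutes.

0.45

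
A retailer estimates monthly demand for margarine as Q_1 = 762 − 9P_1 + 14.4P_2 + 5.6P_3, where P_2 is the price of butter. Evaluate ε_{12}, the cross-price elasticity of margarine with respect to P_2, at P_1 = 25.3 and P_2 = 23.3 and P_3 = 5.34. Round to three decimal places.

At P_1 = 25.3 and P_2 = 23.3 and P_3 = 5.34: Q_1 = 899.724.
∂Q_1/∂P_2 = 14.4.
ε = (∂Q_1/∂P_2)(P_2/Q_1) = 14.4 × (23.3/899.724) ≈ 0.373.

0.373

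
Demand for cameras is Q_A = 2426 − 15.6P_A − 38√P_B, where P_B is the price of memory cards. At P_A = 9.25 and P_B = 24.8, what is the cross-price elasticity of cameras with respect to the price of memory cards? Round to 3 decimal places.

At P_A = 9.25 and P_B = 24.8: Q_A = 2092.462.
∂Q_A/∂P_B = -38/(2√P_B) = -38/(2√24.8) = -3.8153.
ε = (∂Q_A/∂P_B)(P_B/Q_A) = -3.8153 × (24.8/2092.462) ≈ -0.045.
ε < 0: complements.

-0.045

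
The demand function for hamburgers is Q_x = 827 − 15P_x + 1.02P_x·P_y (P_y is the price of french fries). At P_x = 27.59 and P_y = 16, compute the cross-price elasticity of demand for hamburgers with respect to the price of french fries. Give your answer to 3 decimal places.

At P_x = 27.59 and P_y = 16: Q_x = 863.419.
∂Q_x/∂P_y = 1.02P_x = 1.02(27.59) = 28.1418.
ε = (∂Q_x/∂P_y)(P_y/Q_x) = 28.1418 × (16/863.419) ≈ 0.521.
ε > 0: substitutes.

0.521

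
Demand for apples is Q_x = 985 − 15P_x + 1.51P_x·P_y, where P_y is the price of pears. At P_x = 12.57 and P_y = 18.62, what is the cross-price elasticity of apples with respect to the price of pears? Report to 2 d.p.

At P_x = 12.57 and P_y = 18.62: Q_x = 1149.871.
∂Q_x/∂P_y = 1.51P_x = 1.51(12.57) = 18.9807.
ε = (∂Q_x/∂P_y)(P_y/Q_x) = 18.9807 × (18.62/1149.871) ≈ 0.31.
ε > 0: substitutes.

0.31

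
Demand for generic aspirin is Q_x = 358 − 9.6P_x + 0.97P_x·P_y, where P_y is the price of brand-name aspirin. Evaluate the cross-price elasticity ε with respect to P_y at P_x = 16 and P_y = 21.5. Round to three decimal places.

At P_x = 16 and P_y = 21.5: Q_x = 538.08.
∂Q_x/∂P_y = 0.97P_x = 0.97(16) = 15.5200.
ε = (∂Q_x/∂P_y)(P_y/Q_x) = 15.5200 × (21.5/538.08) ≈ 0.620.

0.620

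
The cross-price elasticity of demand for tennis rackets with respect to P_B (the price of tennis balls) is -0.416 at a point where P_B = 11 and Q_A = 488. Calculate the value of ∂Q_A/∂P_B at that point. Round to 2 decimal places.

ε = (∂Q_A/∂P_B)·(P_B/Q_A) ⇒ ∂Q_A/∂P_B = ε·Q_A/P_B = -0.416 × 488/11 ≈ -18.46.

-18.46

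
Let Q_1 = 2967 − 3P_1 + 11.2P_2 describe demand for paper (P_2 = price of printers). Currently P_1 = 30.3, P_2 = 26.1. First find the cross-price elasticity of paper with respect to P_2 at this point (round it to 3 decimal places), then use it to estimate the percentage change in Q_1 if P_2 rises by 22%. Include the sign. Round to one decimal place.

At P_1 = 30.3, P_2 = 26.1: Q_1 = 3168.42.
∂Q_1/∂P_2 = 11.2.
ε = (∂Q_1/∂P_2)(P_2/Q_1) = 11.2000 × 26.1/3168.42 ≈ 0.092.
%ΔQ_1 ≈ ε × %ΔP_2 = 0.092 × (22%) = 2.0%.

2.0%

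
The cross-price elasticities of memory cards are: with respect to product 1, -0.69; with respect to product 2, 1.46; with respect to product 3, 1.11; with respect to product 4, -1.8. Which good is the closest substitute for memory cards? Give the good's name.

Substitutes have ε > 0. Among the positive values, 1.46 (product 2) is largest.

product 2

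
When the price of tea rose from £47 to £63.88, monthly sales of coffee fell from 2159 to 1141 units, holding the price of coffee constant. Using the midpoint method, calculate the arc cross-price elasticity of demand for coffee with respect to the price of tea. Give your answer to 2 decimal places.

ΔQ_A = 1141 − 2159 = -1018; ΔP_B = 63.88 − 47 = 16.88.
Midpoints: Q̄_A = 1650.0, P̄_B = 55.44.
ε = (ΔQ_A/Q̄_A)/(ΔP_B/P̄_B) = (-1018/1650.0)/(16.88/55.44) ≈ -2.03.

-2.03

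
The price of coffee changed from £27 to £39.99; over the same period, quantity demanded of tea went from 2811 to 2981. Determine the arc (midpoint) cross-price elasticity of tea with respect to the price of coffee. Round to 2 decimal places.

ΔQ_A = 2981 − 2811 = 170; ΔP_B = 39.99 − 27 = 12.99.
Midpoints: Q̄_A = 2896.0, P̄_B = 33.50.
ε = (ΔQ_A/Q̄_A)/(ΔP_B/P̄_B) = (170/2896.0)/(12.99/33.50) ≈ 0.15.

0.15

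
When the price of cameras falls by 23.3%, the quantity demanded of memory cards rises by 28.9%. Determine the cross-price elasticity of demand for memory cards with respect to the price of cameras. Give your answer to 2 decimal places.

ε = (%ΔQ of memory cards) / (%ΔP of cameras) = (28.9%) / (-23.3%) ≈ -1.24.
Negative cross-price elasticity: complements.

-1.24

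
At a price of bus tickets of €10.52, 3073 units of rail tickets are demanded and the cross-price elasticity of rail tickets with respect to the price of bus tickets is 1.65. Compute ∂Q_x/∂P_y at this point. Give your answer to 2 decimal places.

481.98

ε = (∂Q_x/∂P_y)·(P_y/Q_x) ⇒ ∂Q_x/∂P_y = ε·Q_x/P_y = 1.65 × 3073/10.52 ≈ 481.98.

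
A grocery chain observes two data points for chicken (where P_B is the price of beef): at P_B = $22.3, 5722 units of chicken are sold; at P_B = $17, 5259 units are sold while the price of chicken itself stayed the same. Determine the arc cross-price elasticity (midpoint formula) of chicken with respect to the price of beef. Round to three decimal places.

ΔQ_A = 5259 − 5722 = -463; ΔP_B = 17 − 22.3 = -5.3.
Midpoints: Q̄_A = 5490.5, P̄_B = 19.65.
ε = (ΔQ_A/Q̄_A)/(ΔP_B/P̄_B) = (-463/5490.5)/(-5.3/19.65) ≈ 0.313.
ε > 0: chicken and beef are substitutes.

0.313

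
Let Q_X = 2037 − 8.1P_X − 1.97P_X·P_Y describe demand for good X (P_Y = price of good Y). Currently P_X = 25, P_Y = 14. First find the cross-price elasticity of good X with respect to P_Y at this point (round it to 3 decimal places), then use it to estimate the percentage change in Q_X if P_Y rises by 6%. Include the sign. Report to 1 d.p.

At P_X = 25, P_Y = 14: Q_X = 1145.
∂Q_X/∂P_Y = -1.97P_X = -49.2500.
ε = (∂Q_X/∂P_Y)(P_Y/Q_X) = -49.2500 × 14/1145 ≈ -0.602.
%ΔQ_X ≈ ε × %ΔP_Y = -0.602 × (6%) = -3.6%.

-3.6%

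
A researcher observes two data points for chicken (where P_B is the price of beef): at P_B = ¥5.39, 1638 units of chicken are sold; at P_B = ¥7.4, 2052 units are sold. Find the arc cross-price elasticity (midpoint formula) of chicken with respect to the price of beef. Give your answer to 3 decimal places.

0.714

ΔQ_A = 2052 − 1638 = 414; ΔP_B = 7.4 − 5.39 = 2.01.
Midpoints: Q̄_A = 1845.0, P̄_B = 6.39.
ε = (ΔQ_A/Q̄_A)/(ΔP_B/P̄_B) = (414/1845.0)/(2.01/6.39) ≈ 0.714.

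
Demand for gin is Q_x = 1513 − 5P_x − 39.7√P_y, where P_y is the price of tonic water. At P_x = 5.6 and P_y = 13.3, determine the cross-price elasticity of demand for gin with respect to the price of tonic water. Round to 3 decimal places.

At P_x = 5.6 and P_y = 13.3: Q_x = 1340.217.
∂Q_x/∂P_y = -39.7/(2√P_y) = -39.7/(2√13.3) = -5.4430.
ε = (∂Q_x/∂P_y)(P_y/Q_x) = -5.4430 × (13.3/1340.217) ≈ -0.054.

-0.054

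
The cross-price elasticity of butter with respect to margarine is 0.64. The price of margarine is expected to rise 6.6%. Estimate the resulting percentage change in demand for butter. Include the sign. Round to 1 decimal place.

4.2%

%ΔQ ≈ ε × %ΔP of margarine = 0.64 × (6.6%) = 4.2%.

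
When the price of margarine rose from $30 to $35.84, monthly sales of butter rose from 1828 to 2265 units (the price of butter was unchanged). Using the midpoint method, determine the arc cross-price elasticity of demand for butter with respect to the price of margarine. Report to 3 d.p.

ΔQ_A = 2265 − 1828 = 437; ΔP_B = 35.84 − 30 = 5.84.
Midpoints: Q̄_A = 2046.5, P̄_B = 32.92.
ε = (ΔQ_A/Q̄_A)/(ΔP_B/P̄_B) = (437/2046.5)/(5.84/32.92) ≈ 1.204.
ε > 0: butter and margarine are substitutes.

1.204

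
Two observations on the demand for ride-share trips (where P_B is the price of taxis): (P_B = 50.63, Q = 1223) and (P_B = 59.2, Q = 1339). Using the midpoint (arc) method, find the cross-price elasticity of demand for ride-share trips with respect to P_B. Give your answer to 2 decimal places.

0.58

ΔQ_A = 1339 − 1223 = 116; ΔP_B = 59.2 − 50.63 = 8.57.
Midpoints: Q̄_A = 1281.0, P̄_B = 54.92.
ε = (ΔQ_A/Q̄_A)/(ΔP_B/P̄_B) = (116/1281.0)/(8.57/54.92) ≈ 0.58.
ε > 0: ride-share trips and taxis are substitutes.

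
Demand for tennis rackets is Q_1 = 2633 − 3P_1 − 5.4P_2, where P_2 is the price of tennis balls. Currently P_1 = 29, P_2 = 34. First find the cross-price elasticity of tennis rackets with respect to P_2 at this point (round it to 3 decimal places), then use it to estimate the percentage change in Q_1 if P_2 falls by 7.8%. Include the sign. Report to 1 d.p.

At P_1 = 29, P_2 = 34: Q_1 = 2362.4.
∂Q_1/∂P_2 = -5.4.
ε = (∂Q_1/∂P_2)(P_2/Q_1) = -5.4000 × 34/2362.4 ≈ -0.078.
%ΔQ_1 ≈ ε × %ΔP_2 = -0.078 × (-7.8%) = 0.6%.

0.6%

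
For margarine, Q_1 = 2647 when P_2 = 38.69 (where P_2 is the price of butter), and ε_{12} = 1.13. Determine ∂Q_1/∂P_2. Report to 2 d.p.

77.31

ε = (∂Q_1/∂P_2)·(P_2/Q_1) ⇒ ∂Q_1/∂P_2 = ε·Q_1/P_2 = 1.13 × 2647/38.69 ≈ 77.31.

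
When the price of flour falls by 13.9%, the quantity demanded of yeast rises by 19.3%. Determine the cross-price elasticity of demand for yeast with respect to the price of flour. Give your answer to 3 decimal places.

-1.388

ε = (%ΔQ of yeast) / (%ΔP of flour) = (19.3%) / (-13.9%) ≈ -1.388.
Negative cross-price elasticity: complements.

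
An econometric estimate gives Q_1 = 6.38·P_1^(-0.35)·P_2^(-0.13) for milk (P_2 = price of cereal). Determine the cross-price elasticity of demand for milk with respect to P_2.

In a log-linear (constant-elasticity) demand function, the coefficient on the exponent of P_2 is the cross-price elasticity.
ε = -0.13. Negative, so milk and cereal are complements.

-0.13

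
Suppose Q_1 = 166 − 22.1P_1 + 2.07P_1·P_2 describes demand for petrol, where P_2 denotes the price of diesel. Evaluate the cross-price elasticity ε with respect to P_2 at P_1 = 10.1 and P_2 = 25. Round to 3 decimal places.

1.123

At P_1 = 10.1 and P_2 = 25: Q_1 = 465.465.
∂Q_1/∂P_2 = 2.07P_1 = 2.07(10.1) = 20.9070.
ε = (∂Q_1/∂P_2)(P_2/Q_1) = 20.9070 × (25/465.465) ≈ 1.123.
ε > 0: substitutes.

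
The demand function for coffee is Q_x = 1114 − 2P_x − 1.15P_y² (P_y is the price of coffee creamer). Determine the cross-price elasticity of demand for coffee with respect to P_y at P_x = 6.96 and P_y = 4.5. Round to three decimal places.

At P_x = 6.96 and P_y = 4.5: Q_x = 1076.793.
∂Q_x/∂P_y = -2.3P_y = -2.3(4.5) = -10.3500.
ε = (∂Q_x/∂P_y)(P_y/Q_x) = -10.3500 × (4.5/1076.793) ≈ -0.043.
ε < 0: complements.

-0.043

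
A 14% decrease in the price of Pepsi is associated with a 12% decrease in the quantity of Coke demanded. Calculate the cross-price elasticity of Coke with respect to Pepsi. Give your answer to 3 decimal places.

ε = (%ΔQ of Coke) / (%ΔP of Pepsi) = (-12%) / (-14%) ≈ 0.857.

0.857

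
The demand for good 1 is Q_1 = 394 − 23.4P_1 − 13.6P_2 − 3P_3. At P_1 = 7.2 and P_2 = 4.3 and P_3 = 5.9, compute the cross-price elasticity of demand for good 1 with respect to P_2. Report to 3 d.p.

-0.392

At P_1 = 7.2 and P_2 = 4.3 and P_3 = 5.9: Q_1 = 149.34.
∂Q_1/∂P_2 = -13.6.
ε = (∂Q_1/∂P_2)(P_2/Q_1) = -13.6 × (4.3/149.34) ≈ -0.392.
Since ε < 0, good 1 and good 2 are complements.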